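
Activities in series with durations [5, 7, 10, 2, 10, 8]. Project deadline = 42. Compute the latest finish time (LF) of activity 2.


LF(activity 2) = deadline - sum of successor durations
Successors: activities 3 through 6 with durations [10, 2, 10, 8]
Sum of successor durations = 30
LF = 42 - 30 = 12

12


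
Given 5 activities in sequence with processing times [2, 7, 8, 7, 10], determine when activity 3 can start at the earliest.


Activity 3 starts after activities 1 through 2 complete.
Predecessor durations: [2, 7]
ES = 2 + 7 = 9

9


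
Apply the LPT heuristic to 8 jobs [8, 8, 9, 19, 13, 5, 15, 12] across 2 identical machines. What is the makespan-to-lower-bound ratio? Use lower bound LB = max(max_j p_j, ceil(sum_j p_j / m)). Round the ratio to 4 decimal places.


LPT order: [19, 15, 13, 12, 9, 8, 8, 5]
Machine loads after assignment: [44, 45]
LPT makespan = 45
Lower bound = max(max_job, ceil(total/2)) = max(19, 45) = 45
Ratio = 45 / 45 = 1.0

1.0


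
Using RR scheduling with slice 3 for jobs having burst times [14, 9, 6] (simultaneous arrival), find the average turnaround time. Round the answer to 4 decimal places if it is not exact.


Time quantum = 3
Execution trace:
  J1 runs 3 units, time = 3
  J2 runs 3 units, time = 6
  J3 runs 3 units, time = 9
  J1 runs 3 units, time = 12
  J2 runs 3 units, time = 15
  J3 runs 3 units, time = 18
  J1 runs 3 units, time = 21
  J2 runs 3 units, time = 24
  J1 runs 3 units, time = 27
  J1 runs 2 units, time = 29
Finish times: [29, 24, 18]
Average turnaround = 71/3 = 23.6667

23.6667


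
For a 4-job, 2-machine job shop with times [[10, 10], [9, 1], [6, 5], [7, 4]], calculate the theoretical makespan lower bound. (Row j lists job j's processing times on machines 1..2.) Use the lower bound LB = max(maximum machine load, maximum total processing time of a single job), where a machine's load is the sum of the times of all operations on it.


Machine loads:
  Machine 1: 10 + 9 + 6 + 7 = 32
  Machine 2: 10 + 1 + 5 + 4 = 20
Max machine load = 32
Job totals:
  Job 1: 20
  Job 2: 10
  Job 3: 11
  Job 4: 11
Max job total = 20
Lower bound = max(32, 20) = 32

32


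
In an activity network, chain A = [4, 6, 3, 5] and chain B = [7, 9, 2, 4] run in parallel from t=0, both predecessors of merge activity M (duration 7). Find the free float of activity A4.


ES(A4) = sum of predecessors on chain A = 13
EF(A4) = ES + duration = 13 + 5 = 18
Successor of A4 is M. ES(M) = max(sum(A), sum(B)) = max(18, 22) = 22
Free float = ES(successor) - EF(current) = 22 - 18 = 4

4


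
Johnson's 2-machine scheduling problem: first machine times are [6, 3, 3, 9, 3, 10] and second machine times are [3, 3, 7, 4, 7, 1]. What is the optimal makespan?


Apply Johnson's rule:
  Group 1 (a <= b): [(2, 3, 3), (3, 3, 7), (5, 3, 7)]
  Group 2 (a > b): [(4, 9, 4), (1, 6, 3), (6, 10, 1)]
Optimal job order: [2, 3, 5, 4, 1, 6]
Schedule:
  Job 2: M1 done at 3, M2 done at 6
  Job 3: M1 done at 6, M2 done at 13
  Job 5: M1 done at 9, M2 done at 20
  Job 4: M1 done at 18, M2 done at 24
  Job 1: M1 done at 24, M2 done at 27
  Job 6: M1 done at 34, M2 done at 35
Makespan = 35

35


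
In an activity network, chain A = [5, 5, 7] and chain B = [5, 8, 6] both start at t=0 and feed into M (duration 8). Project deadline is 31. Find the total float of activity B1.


Forward pass: ES(B1) = sum of predecessors on chain B = 0
EF = ES + duration = 0 + 5 = 5
Backward pass: LF(M) = deadline = 31; LS(M) = 31 - 8 = 23
LF(B1) = LS(M) - sum(successors on chain B) = 23 - 14 = 9
LS = LF - duration = 9 - 5 = 4
Total float = LS - ES = 4 - 0 = 4

4


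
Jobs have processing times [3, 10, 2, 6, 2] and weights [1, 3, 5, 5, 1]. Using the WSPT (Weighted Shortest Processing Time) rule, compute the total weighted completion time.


Compute p/w ratios and sort ascending (WSPT): [(2, 5), (6, 5), (2, 1), (3, 1), (10, 3)]
Compute weighted completion times:
  Job (p=2,w=5): C=2, w*C=5*2=10
  Job (p=6,w=5): C=8, w*C=5*8=40
  Job (p=2,w=1): C=10, w*C=1*10=10
  Job (p=3,w=1): C=13, w*C=1*13=13
  Job (p=10,w=3): C=23, w*C=3*23=69
Total weighted completion time = 142

142


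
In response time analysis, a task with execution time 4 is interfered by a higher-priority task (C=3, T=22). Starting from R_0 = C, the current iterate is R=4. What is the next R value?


R_next = C + ceil(R_prev / T_hp) * C_hp
ceil(4 / 22) = ceil(0.1818) = 1
Interference = 1 * 3 = 3
R_next = 4 + 3 = 7

7


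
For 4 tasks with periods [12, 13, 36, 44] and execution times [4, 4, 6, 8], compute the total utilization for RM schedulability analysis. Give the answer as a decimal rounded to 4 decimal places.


Compute individual utilizations (exact fractions):
  Task 1: C/T = 4/12 = 1/3 (approx. 0.3333)
  Task 2: C/T = 4/13 (approx. 0.3077)
  Task 3: C/T = 6/36 = 1/6 (approx. 0.1667)
  Task 4: C/T = 8/44 = 2/11 (approx. 0.1818)
Total utilization U = 1/3 + 4/13 + 1/6 + 2/11 = 283/286
Rounded to 4 decimal places: U = 0.9895
RM (Liu & Layland) bound for 4 tasks = 0.756828; compare with U = 283/286 (approx. 0.989510)
bound < U <= 1, so the RM sufficient condition is not met (inconclusive; an exact test such as response-time analysis is needed).

0.9895


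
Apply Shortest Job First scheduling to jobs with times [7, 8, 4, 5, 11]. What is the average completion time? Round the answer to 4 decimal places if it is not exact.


SJF order (ascending): [4, 5, 7, 8, 11]
Completion times:
  Job 1: burst=4, C=4
  Job 2: burst=5, C=9
  Job 3: burst=7, C=16
  Job 4: burst=8, C=24
  Job 5: burst=11, C=35
Average completion = 88/5 = 17.6

17.6


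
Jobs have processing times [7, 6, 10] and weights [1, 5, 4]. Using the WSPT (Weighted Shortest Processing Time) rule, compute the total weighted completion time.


Compute p/w ratios and sort ascending (WSPT): [(6, 5), (10, 4), (7, 1)]
Compute weighted completion times:
  Job (p=6,w=5): C=6, w*C=5*6=30
  Job (p=10,w=4): C=16, w*C=4*16=64
  Job (p=7,w=1): C=23, w*C=1*23=23
Total weighted completion time = 117

117


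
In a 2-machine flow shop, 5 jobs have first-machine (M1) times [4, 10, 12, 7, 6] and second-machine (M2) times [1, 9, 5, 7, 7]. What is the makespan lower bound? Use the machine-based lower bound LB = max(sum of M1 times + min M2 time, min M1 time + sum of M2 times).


LB1 = sum(M1 times) + min(M2 times) = 39 + 1 = 40
LB2 = min(M1 times) + sum(M2 times) = 4 + 29 = 33
Lower bound = max(LB1, LB2) = max(40, 33) = 40

40


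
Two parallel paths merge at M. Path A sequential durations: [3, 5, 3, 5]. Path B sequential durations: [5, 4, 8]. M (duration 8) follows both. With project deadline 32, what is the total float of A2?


Forward pass: ES(A2) = sum of predecessors on chain A = 3
EF = ES + duration = 3 + 5 = 8
Backward pass: LF(M) = deadline = 32; LS(M) = 32 - 8 = 24
LF(A2) = LS(M) - sum(successors on chain A) = 24 - 8 = 16
LS = LF - duration = 16 - 5 = 11
Total float = LS - ES = 11 - 3 = 8

8


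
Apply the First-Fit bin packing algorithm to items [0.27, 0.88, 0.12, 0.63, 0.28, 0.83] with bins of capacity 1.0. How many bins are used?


Place items sequentially using First-Fit:
  Item 0.27 -> new Bin 1
  Item 0.88 -> new Bin 2
  Item 0.12 -> Bin 1 (now 0.39)
  Item 0.63 -> new Bin 3
  Item 0.28 -> Bin 1 (now 0.67)
  Item 0.83 -> new Bin 4
Total bins used = 4

4


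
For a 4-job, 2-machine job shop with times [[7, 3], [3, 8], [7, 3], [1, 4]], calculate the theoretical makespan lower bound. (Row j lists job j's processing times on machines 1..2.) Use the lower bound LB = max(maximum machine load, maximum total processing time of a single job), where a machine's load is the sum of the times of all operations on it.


Machine loads:
  Machine 1: 7 + 3 + 7 + 1 = 18
  Machine 2: 3 + 8 + 3 + 4 = 18
Max machine load = 18
Job totals:
  Job 1: 10
  Job 2: 11
  Job 3: 10
  Job 4: 5
Max job total = 11
Lower bound = max(18, 11) = 18

18


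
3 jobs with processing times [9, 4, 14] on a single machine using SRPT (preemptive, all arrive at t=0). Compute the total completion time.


Since all jobs arrive at t=0, SRPT equals SPT ordering.
SPT order: [4, 9, 14]
Completion times:
  Job 1: p=4, C=4
  Job 2: p=9, C=13
  Job 3: p=14, C=27
Total completion time = 4 + 13 + 27 = 44

44


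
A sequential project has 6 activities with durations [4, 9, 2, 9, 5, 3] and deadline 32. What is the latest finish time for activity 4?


LF(activity 4) = deadline - sum of successor durations
Successors: activities 5 through 6 with durations [5, 3]
Sum of successor durations = 8
LF = 32 - 8 = 24

24


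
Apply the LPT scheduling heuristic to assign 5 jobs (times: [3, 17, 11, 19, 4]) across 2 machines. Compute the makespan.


Sort jobs in decreasing order (LPT): [19, 17, 11, 4, 3]
Assign each job to the least loaded machine:
  Machine 1: jobs [19, 4, 3], load = 26
  Machine 2: jobs [17, 11], load = 28
Makespan = max load = 28

28


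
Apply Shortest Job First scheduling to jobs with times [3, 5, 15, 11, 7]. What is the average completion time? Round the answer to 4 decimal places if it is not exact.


SJF order (ascending): [3, 5, 7, 11, 15]
Completion times:
  Job 1: burst=3, C=3
  Job 2: burst=5, C=8
  Job 3: burst=7, C=15
  Job 4: burst=11, C=26
  Job 5: burst=15, C=41
Average completion = 93/5 = 18.6

18.6


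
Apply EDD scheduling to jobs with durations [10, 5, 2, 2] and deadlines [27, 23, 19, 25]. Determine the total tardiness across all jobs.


Sort by due date (EDD order): [(2, 19), (5, 23), (2, 25), (10, 27)]
Compute completion times and tardiness:
  Job 1: p=2, d=19, C=2, tardiness=max(0,2-19)=0
  Job 2: p=5, d=23, C=7, tardiness=max(0,7-23)=0
  Job 3: p=2, d=25, C=9, tardiness=max(0,9-25)=0
  Job 4: p=10, d=27, C=19, tardiness=max(0,19-27)=0
Total tardiness = 0

0


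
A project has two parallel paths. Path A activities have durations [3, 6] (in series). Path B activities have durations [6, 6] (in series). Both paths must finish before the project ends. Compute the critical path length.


Path A total = 3 + 6 = 9
Path B total = 6 + 6 = 12
Critical path = longest path = max(9, 12) = 12

12


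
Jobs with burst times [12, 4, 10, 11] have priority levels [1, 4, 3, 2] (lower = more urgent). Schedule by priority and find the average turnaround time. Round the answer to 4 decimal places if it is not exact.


Sort by priority (ascending = highest first):
Order: [(1, 12), (2, 11), (3, 10), (4, 4)]
Completion times:
  Priority 1, burst=12, C=12
  Priority 2, burst=11, C=23
  Priority 3, burst=10, C=33
  Priority 4, burst=4, C=37
Average turnaround = 105/4 = 26.25

26.25


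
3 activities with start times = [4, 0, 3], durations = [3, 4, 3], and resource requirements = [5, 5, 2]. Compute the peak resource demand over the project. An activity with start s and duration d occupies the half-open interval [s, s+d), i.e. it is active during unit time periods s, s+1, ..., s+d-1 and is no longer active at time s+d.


Each activity i is active on [start_i, start_i + duration_i).
Compute total resource usage per time slot:
  t=0: active resources = [5], total = 5
  t=1: active resources = [5], total = 5
  t=2: active resources = [5], total = 5
  t=3: active resources = [5, 2], total = 7
  t=4: active resources = [5, 2], total = 7
  t=5: active resources = [5, 2], total = 7
  t=6: active resources = [5], total = 5
Peak resource demand = 7

7


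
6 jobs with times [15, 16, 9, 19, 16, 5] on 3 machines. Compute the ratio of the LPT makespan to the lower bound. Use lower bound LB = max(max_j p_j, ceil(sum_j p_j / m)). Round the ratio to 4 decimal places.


LPT order: [19, 16, 16, 15, 9, 5]
Machine loads after assignment: [24, 31, 25]
LPT makespan = 31
Lower bound = max(max_job, ceil(total/3)) = max(19, 27) = 27
Ratio = 31 / 27 = 1.1481

1.1481


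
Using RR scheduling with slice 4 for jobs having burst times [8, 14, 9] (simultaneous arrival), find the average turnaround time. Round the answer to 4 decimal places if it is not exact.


Time quantum = 4
Execution trace:
  J1 runs 4 units, time = 4
  J2 runs 4 units, time = 8
  J3 runs 4 units, time = 12
  J1 runs 4 units, time = 16
  J2 runs 4 units, time = 20
  J3 runs 4 units, time = 24
  J2 runs 4 units, time = 28
  J3 runs 1 units, time = 29
  J2 runs 2 units, time = 31
Finish times: [16, 31, 29]
Average turnaround = 76/3 = 25.3333

25.3333


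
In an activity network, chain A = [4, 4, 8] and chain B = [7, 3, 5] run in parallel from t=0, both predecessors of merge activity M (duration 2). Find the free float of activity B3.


ES(B3) = sum of predecessors on chain B = 10
EF(B3) = ES + duration = 10 + 5 = 15
Successor of B3 is M. ES(M) = max(sum(A), sum(B)) = max(16, 15) = 16
Free float = ES(successor) - EF(current) = 16 - 15 = 1

1


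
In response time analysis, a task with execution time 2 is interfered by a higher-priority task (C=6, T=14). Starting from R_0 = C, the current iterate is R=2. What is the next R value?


R_next = C + ceil(R_prev / T_hp) * C_hp
ceil(2 / 14) = ceil(0.1429) = 1
Interference = 1 * 6 = 6
R_next = 2 + 6 = 8

8


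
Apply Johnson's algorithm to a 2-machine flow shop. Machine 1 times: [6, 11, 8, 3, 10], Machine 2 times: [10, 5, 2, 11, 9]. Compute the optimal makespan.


Apply Johnson's rule:
  Group 1 (a <= b): [(4, 3, 11), (1, 6, 10)]
  Group 2 (a > b): [(5, 10, 9), (2, 11, 5), (3, 8, 2)]
Optimal job order: [4, 1, 5, 2, 3]
Schedule:
  Job 4: M1 done at 3, M2 done at 14
  Job 1: M1 done at 9, M2 done at 24
  Job 5: M1 done at 19, M2 done at 33
  Job 2: M1 done at 30, M2 done at 38
  Job 3: M1 done at 38, M2 done at 40
Makespan = 40

40


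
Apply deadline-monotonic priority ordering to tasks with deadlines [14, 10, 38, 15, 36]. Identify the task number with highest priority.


Sort tasks by relative deadline (ascending):
  Task 2: deadline = 10
  Task 1: deadline = 14
  Task 4: deadline = 15
  Task 5: deadline = 36
  Task 3: deadline = 38
Priority order (highest first): [2, 1, 4, 5, 3]
Highest priority task = 2

2


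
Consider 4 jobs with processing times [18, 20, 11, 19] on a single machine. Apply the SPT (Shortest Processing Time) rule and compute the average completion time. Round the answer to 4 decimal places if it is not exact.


Sort jobs by processing time (SPT order): [11, 18, 19, 20]
Compute completion times sequentially:
  Job 1: processing = 11, completes at 11
  Job 2: processing = 18, completes at 29
  Job 3: processing = 19, completes at 48
  Job 4: processing = 20, completes at 68
Sum of completion times = 156
Average completion time = 156/4 = 39.0

39.0


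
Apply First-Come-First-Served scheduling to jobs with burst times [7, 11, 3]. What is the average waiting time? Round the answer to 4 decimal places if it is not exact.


FCFS order (as given): [7, 11, 3]
Waiting times:
  Job 1: wait = 0
  Job 2: wait = 7
  Job 3: wait = 18
Sum of waiting times = 25
Average waiting time = 25/3 = 8.3333

8.3333


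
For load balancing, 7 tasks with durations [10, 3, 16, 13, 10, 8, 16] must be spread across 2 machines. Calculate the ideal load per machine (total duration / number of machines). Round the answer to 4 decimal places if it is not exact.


Total processing time = 10 + 3 + 16 + 13 + 10 + 8 + 16 = 76
Number of machines = 2
Ideal balanced load = 76 / 2 = 38.0

38.0


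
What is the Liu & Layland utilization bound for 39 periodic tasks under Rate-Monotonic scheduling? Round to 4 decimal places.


Compute 2^(1/39) = 1.0179318843
Subtract 1: 1.0179318843 - 1 = 0.0179318843
Multiply by n: 39 * 0.0179318843 = 0.6993434877
Round to 4 dp: 0.6993

0.6993


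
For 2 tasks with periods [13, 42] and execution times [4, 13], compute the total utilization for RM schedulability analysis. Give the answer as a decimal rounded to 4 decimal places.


Compute individual utilizations (exact fractions):
  Task 1: C/T = 4/13 (approx. 0.3077)
  Task 2: C/T = 13/42 (approx. 0.3095)
Total utilization U = 4/13 + 13/42 = 337/546
Rounded to 4 decimal places: U = 0.6172
RM (Liu & Layland) bound for 2 tasks = 0.828427; compare with U = 337/546 (approx. 0.617216)
U <= bound, so schedulable by RM sufficient condition.

0.6172


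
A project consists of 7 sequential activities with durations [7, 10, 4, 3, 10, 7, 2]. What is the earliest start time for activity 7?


Activity 7 starts after activities 1 through 6 complete.
Predecessor durations: [7, 10, 4, 3, 10, 7]
ES = 7 + 10 + 4 + 3 + 10 + 7 = 41

41


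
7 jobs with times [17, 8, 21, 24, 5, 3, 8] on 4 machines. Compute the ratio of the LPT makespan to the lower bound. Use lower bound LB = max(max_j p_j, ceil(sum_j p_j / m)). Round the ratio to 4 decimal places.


LPT order: [24, 21, 17, 8, 8, 5, 3]
Machine loads after assignment: [24, 21, 20, 21]
LPT makespan = 24
Lower bound = max(max_job, ceil(total/4)) = max(24, 22) = 24
Ratio = 24 / 24 = 1.0

1.0


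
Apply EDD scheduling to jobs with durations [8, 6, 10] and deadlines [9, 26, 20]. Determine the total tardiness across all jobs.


Sort by due date (EDD order): [(8, 9), (10, 20), (6, 26)]
Compute completion times and tardiness:
  Job 1: p=8, d=9, C=8, tardiness=max(0,8-9)=0
  Job 2: p=10, d=20, C=18, tardiness=max(0,18-20)=0
  Job 3: p=6, d=26, C=24, tardiness=max(0,24-26)=0
Total tardiness = 0

0


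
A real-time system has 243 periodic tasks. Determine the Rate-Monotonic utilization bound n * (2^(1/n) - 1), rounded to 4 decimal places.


Compute 2^(1/243) = 1.0028565297
Subtract 1: 1.0028565297 - 1 = 0.0028565297
Multiply by n: 243 * 0.0028565297 = 0.6941367171
Round to 4 dp: 0.6941

0.6941


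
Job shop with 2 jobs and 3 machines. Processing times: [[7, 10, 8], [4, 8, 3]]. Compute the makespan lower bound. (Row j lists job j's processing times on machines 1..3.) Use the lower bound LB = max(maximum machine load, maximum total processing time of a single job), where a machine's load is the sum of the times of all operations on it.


Machine loads:
  Machine 1: 7 + 4 = 11
  Machine 2: 10 + 8 = 18
  Machine 3: 8 + 3 = 11
Max machine load = 18
Job totals:
  Job 1: 25
  Job 2: 15
Max job total = 25
Lower bound = max(18, 25) = 25

25


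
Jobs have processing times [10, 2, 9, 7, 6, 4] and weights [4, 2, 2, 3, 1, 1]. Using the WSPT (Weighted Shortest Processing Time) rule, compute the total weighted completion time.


Compute p/w ratios and sort ascending (WSPT): [(2, 2), (7, 3), (10, 4), (4, 1), (9, 2), (6, 1)]
Compute weighted completion times:
  Job (p=2,w=2): C=2, w*C=2*2=4
  Job (p=7,w=3): C=9, w*C=3*9=27
  Job (p=10,w=4): C=19, w*C=4*19=76
  Job (p=4,w=1): C=23, w*C=1*23=23
  Job (p=9,w=2): C=32, w*C=2*32=64
  Job (p=6,w=1): C=38, w*C=1*38=38
Total weighted completion time = 232

232


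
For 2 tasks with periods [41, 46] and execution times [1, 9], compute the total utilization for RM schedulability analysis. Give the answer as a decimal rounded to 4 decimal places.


Compute individual utilizations (exact fractions):
  Task 1: C/T = 1/41 (approx. 0.0244)
  Task 2: C/T = 9/46 (approx. 0.1957)
Total utilization U = 1/41 + 9/46 = 415/1886
Rounded to 4 decimal places: U = 0.2200
RM (Liu & Layland) bound for 2 tasks = 0.828427; compare with U = 415/1886 (approx. 0.220042)
U <= bound, so schedulable by RM sufficient condition.

0.2200


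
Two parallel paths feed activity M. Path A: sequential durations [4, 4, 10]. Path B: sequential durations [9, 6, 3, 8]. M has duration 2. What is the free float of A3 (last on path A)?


ES(A3) = sum of predecessors on chain A = 8
EF(A3) = ES + duration = 8 + 10 = 18
Successor of A3 is M. ES(M) = max(sum(A), sum(B)) = max(18, 26) = 26
Free float = ES(successor) - EF(current) = 26 - 18 = 8

8


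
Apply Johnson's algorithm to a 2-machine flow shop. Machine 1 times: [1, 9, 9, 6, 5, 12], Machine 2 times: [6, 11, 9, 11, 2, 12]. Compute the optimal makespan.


Apply Johnson's rule:
  Group 1 (a <= b): [(1, 1, 6), (4, 6, 11), (2, 9, 11), (3, 9, 9), (6, 12, 12)]
  Group 2 (a > b): [(5, 5, 2)]
Optimal job order: [1, 4, 2, 3, 6, 5]
Schedule:
  Job 1: M1 done at 1, M2 done at 7
  Job 4: M1 done at 7, M2 done at 18
  Job 2: M1 done at 16, M2 done at 29
  Job 3: M1 done at 25, M2 done at 38
  Job 6: M1 done at 37, M2 done at 50
  Job 5: M1 done at 42, M2 done at 52
Makespan = 52

52


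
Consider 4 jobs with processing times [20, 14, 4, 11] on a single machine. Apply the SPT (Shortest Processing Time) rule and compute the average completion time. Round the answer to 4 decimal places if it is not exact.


Sort jobs by processing time (SPT order): [4, 11, 14, 20]
Compute completion times sequentially:
  Job 1: processing = 4, completes at 4
  Job 2: processing = 11, completes at 15
  Job 3: processing = 14, completes at 29
  Job 4: processing = 20, completes at 49
Sum of completion times = 97
Average completion time = 97/4 = 24.25

24.25


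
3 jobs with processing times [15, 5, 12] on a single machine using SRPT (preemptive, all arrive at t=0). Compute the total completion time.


Since all jobs arrive at t=0, SRPT equals SPT ordering.
SPT order: [5, 12, 15]
Completion times:
  Job 1: p=5, C=5
  Job 2: p=12, C=17
  Job 3: p=15, C=32
Total completion time = 5 + 17 + 32 = 54

54


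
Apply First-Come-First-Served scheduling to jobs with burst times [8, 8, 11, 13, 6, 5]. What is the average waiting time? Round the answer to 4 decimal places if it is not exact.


FCFS order (as given): [8, 8, 11, 13, 6, 5]
Waiting times:
  Job 1: wait = 0
  Job 2: wait = 8
  Job 3: wait = 16
  Job 4: wait = 27
  Job 5: wait = 40
  Job 6: wait = 46
Sum of waiting times = 137
Average waiting time = 137/6 = 22.8333

22.8333


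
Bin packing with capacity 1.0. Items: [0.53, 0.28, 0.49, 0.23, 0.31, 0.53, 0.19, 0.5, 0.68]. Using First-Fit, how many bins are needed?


Place items sequentially using First-Fit:
  Item 0.53 -> new Bin 1
  Item 0.28 -> Bin 1 (now 0.81)
  Item 0.49 -> new Bin 2
  Item 0.23 -> Bin 2 (now 0.72)
  Item 0.31 -> new Bin 3
  Item 0.53 -> Bin 3 (now 0.84)
  Item 0.19 -> Bin 1 (now 1.0)
  Item 0.5 -> new Bin 4
  Item 0.68 -> new Bin 5
Total bins used = 5

5


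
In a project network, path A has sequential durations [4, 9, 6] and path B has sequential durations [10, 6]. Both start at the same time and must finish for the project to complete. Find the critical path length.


Path A total = 4 + 9 + 6 = 19
Path B total = 10 + 6 = 16
Critical path = longest path = max(19, 16) = 19

19


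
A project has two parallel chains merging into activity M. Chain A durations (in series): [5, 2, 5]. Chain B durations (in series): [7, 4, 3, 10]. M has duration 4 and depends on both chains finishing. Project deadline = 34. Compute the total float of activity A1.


Forward pass: ES(A1) = sum of predecessors on chain A = 0
EF = ES + duration = 0 + 5 = 5
Backward pass: LF(M) = deadline = 34; LS(M) = 34 - 4 = 30
LF(A1) = LS(M) - sum(successors on chain A) = 30 - 7 = 23
LS = LF - duration = 23 - 5 = 18
Total float = LS - ES = 18 - 0 = 18

18


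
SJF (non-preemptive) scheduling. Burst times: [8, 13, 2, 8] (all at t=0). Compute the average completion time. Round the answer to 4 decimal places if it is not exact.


SJF order (ascending): [2, 8, 8, 13]
Completion times:
  Job 1: burst=2, C=2
  Job 2: burst=8, C=10
  Job 3: burst=8, C=18
  Job 4: burst=13, C=31
Average completion = 61/4 = 15.25

15.25


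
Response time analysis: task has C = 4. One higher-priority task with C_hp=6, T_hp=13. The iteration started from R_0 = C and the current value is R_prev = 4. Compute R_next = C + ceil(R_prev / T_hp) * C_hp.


R_next = C + ceil(R_prev / T_hp) * C_hp
ceil(4 / 13) = ceil(0.3077) = 1
Interference = 1 * 6 = 6
R_next = 4 + 6 = 10

10


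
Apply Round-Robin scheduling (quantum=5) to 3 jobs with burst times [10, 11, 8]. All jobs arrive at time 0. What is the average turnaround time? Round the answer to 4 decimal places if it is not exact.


Time quantum = 5
Execution trace:
  J1 runs 5 units, time = 5
  J2 runs 5 units, time = 10
  J3 runs 5 units, time = 15
  J1 runs 5 units, time = 20
  J2 runs 5 units, time = 25
  J3 runs 3 units, time = 28
  J2 runs 1 units, time = 29
Finish times: [20, 29, 28]
Average turnaround = 77/3 = 25.6667

25.6667


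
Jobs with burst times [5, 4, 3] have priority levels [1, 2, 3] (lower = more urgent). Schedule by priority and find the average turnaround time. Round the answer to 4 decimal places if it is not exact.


Sort by priority (ascending = highest first):
Order: [(1, 5), (2, 4), (3, 3)]
Completion times:
  Priority 1, burst=5, C=5
  Priority 2, burst=4, C=9
  Priority 3, burst=3, C=12
Average turnaround = 26/3 = 8.6667

8.6667


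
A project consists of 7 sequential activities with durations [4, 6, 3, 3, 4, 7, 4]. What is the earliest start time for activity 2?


Activity 2 starts after activities 1 through 1 complete.
Predecessor durations: [4]
ES = 4 = 4

4


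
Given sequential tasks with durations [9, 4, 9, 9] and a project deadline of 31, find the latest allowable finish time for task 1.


LF(activity 1) = deadline - sum of successor durations
Successors: activities 2 through 4 with durations [4, 9, 9]
Sum of successor durations = 22
LF = 31 - 22 = 9

9


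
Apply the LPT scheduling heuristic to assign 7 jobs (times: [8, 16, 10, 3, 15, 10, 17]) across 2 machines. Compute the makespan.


Sort jobs in decreasing order (LPT): [17, 16, 15, 10, 10, 8, 3]
Assign each job to the least loaded machine:
  Machine 1: jobs [17, 10, 10, 3], load = 40
  Machine 2: jobs [16, 15, 8], load = 39
Makespan = max load = 40

40


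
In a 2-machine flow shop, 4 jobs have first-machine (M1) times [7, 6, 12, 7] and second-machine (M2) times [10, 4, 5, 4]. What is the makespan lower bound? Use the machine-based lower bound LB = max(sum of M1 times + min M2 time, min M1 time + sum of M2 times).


LB1 = sum(M1 times) + min(M2 times) = 32 + 4 = 36
LB2 = min(M1 times) + sum(M2 times) = 6 + 23 = 29
Lower bound = max(LB1, LB2) = max(36, 29) = 36

36


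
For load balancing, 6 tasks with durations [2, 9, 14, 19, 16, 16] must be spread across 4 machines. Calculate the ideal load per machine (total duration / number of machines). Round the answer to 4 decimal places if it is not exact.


Total processing time = 2 + 9 + 14 + 19 + 16 + 16 = 76
Number of machines = 4
Ideal balanced load = 76 / 4 = 19.0

19.0


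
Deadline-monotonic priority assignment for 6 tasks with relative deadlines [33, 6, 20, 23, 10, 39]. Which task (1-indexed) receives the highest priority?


Sort tasks by relative deadline (ascending):
  Task 2: deadline = 6
  Task 5: deadline = 10
  Task 3: deadline = 20
  Task 4: deadline = 23
  Task 1: deadline = 33
  Task 6: deadline = 39
Priority order (highest first): [2, 5, 3, 4, 1, 6]
Highest priority task = 2

2


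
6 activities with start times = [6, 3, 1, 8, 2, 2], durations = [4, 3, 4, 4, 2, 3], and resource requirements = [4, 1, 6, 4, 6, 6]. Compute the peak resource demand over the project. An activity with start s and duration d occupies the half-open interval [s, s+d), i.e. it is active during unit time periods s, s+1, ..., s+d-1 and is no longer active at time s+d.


Each activity i is active on [start_i, start_i + duration_i).
Compute total resource usage per time slot:
  t=0: active resources = [], total = 0
  t=1: active resources = [6], total = 6
  t=2: active resources = [6, 6, 6], total = 18
  t=3: active resources = [1, 6, 6, 6], total = 19
  t=4: active resources = [1, 6, 6], total = 13
  t=5: active resources = [1], total = 1
  t=6: active resources = [4], total = 4
  t=7: active resources = [4], total = 4
  t=8: active resources = [4, 4], total = 8
  t=9: active resources = [4, 4], total = 8
  t=10: active resources = [4], total = 4
  t=11: active resources = [4], total = 4
Peak resource demand = 19

19


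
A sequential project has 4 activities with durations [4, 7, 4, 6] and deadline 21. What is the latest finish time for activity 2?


LF(activity 2) = deadline - sum of successor durations
Successors: activities 3 through 4 with durations [4, 6]
Sum of successor durations = 10
LF = 21 - 10 = 11

11


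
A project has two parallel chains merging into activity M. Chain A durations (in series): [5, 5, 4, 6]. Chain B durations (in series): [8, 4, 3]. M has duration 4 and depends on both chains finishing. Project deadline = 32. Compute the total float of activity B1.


Forward pass: ES(B1) = sum of predecessors on chain B = 0
EF = ES + duration = 0 + 8 = 8
Backward pass: LF(M) = deadline = 32; LS(M) = 32 - 4 = 28
LF(B1) = LS(M) - sum(successors on chain B) = 28 - 7 = 21
LS = LF - duration = 21 - 8 = 13
Total float = LS - ES = 13 - 0 = 13

13


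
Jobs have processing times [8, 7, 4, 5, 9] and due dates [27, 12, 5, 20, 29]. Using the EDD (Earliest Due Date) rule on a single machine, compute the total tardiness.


Sort by due date (EDD order): [(4, 5), (7, 12), (5, 20), (8, 27), (9, 29)]
Compute completion times and tardiness:
  Job 1: p=4, d=5, C=4, tardiness=max(0,4-5)=0
  Job 2: p=7, d=12, C=11, tardiness=max(0,11-12)=0
  Job 3: p=5, d=20, C=16, tardiness=max(0,16-20)=0
  Job 4: p=8, d=27, C=24, tardiness=max(0,24-27)=0
  Job 5: p=9, d=29, C=33, tardiness=max(0,33-29)=4
Total tardiness = 4

4


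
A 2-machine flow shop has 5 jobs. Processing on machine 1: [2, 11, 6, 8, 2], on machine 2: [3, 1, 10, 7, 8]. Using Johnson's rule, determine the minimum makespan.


Apply Johnson's rule:
  Group 1 (a <= b): [(1, 2, 3), (5, 2, 8), (3, 6, 10)]
  Group 2 (a > b): [(4, 8, 7), (2, 11, 1)]
Optimal job order: [1, 5, 3, 4, 2]
Schedule:
  Job 1: M1 done at 2, M2 done at 5
  Job 5: M1 done at 4, M2 done at 13
  Job 3: M1 done at 10, M2 done at 23
  Job 4: M1 done at 18, M2 done at 30
  Job 2: M1 done at 29, M2 done at 31
Makespan = 31

31


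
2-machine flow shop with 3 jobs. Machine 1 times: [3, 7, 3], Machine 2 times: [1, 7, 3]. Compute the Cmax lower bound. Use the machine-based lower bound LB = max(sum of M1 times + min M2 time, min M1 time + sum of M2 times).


LB1 = sum(M1 times) + min(M2 times) = 13 + 1 = 14
LB2 = min(M1 times) + sum(M2 times) = 3 + 11 = 14
Lower bound = max(LB1, LB2) = max(14, 14) = 14

14


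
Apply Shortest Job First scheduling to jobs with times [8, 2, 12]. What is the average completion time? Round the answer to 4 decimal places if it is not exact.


SJF order (ascending): [2, 8, 12]
Completion times:
  Job 1: burst=2, C=2
  Job 2: burst=8, C=10
  Job 3: burst=12, C=22
Average completion = 34/3 = 11.3333

11.3333


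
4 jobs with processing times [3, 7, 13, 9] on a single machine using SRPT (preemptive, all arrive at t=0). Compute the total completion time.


Since all jobs arrive at t=0, SRPT equals SPT ordering.
SPT order: [3, 7, 9, 13]
Completion times:
  Job 1: p=3, C=3
  Job 2: p=7, C=10
  Job 3: p=9, C=19
  Job 4: p=13, C=32
Total completion time = 3 + 10 + 19 + 32 = 64

64


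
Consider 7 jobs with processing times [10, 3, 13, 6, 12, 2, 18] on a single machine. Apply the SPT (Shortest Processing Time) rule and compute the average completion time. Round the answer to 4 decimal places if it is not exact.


Sort jobs by processing time (SPT order): [2, 3, 6, 10, 12, 13, 18]
Compute completion times sequentially:
  Job 1: processing = 2, completes at 2
  Job 2: processing = 3, completes at 5
  Job 3: processing = 6, completes at 11
  Job 4: processing = 10, completes at 21
  Job 5: processing = 12, completes at 33
  Job 6: processing = 13, completes at 46
  Job 7: processing = 18, completes at 64
Sum of completion times = 182
Average completion time = 182/7 = 26.0

26.0


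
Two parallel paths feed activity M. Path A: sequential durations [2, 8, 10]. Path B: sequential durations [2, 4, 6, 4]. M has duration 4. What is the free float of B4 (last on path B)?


ES(B4) = sum of predecessors on chain B = 12
EF(B4) = ES + duration = 12 + 4 = 16
Successor of B4 is M. ES(M) = max(sum(A), sum(B)) = max(20, 16) = 20
Free float = ES(successor) - EF(current) = 20 - 16 = 4

4


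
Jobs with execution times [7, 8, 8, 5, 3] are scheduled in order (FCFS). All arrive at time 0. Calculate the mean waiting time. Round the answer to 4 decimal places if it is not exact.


FCFS order (as given): [7, 8, 8, 5, 3]
Waiting times:
  Job 1: wait = 0
  Job 2: wait = 7
  Job 3: wait = 15
  Job 4: wait = 23
  Job 5: wait = 28
Sum of waiting times = 73
Average waiting time = 73/5 = 14.6

14.6


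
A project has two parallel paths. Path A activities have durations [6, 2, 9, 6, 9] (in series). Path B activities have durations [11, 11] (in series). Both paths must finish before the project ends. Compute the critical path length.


Path A total = 6 + 2 + 9 + 6 + 9 = 32
Path B total = 11 + 11 = 22
Critical path = longest path = max(32, 22) = 32

32


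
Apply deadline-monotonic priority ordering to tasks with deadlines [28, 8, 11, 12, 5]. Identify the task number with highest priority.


Sort tasks by relative deadline (ascending):
  Task 5: deadline = 5
  Task 2: deadline = 8
  Task 3: deadline = 11
  Task 4: deadline = 12
  Task 1: deadline = 28
Priority order (highest first): [5, 2, 3, 4, 1]
Highest priority task = 5

5


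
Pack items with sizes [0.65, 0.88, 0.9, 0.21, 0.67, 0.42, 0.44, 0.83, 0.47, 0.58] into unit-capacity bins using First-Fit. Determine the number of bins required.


Place items sequentially using First-Fit:
  Item 0.65 -> new Bin 1
  Item 0.88 -> new Bin 2
  Item 0.9 -> new Bin 3
  Item 0.21 -> Bin 1 (now 0.86)
  Item 0.67 -> new Bin 4
  Item 0.42 -> new Bin 5
  Item 0.44 -> Bin 5 (now 0.86)
  Item 0.83 -> new Bin 6
  Item 0.47 -> new Bin 7
  Item 0.58 -> new Bin 8
Total bins used = 8

8


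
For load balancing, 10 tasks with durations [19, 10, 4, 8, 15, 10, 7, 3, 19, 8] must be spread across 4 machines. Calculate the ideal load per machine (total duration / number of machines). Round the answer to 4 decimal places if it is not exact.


Total processing time = 19 + 10 + 4 + 8 + 15 + 10 + 7 + 3 + 19 + 8 = 103
Number of machines = 4
Ideal balanced load = 103 / 4 = 25.75

25.75


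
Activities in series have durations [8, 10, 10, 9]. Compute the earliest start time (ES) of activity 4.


Activity 4 starts after activities 1 through 3 complete.
Predecessor durations: [8, 10, 10]
ES = 8 + 10 + 10 = 28

28


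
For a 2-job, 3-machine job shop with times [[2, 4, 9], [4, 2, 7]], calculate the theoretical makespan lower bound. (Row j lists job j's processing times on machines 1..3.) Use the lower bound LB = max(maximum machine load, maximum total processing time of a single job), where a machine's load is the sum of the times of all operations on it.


Machine loads:
  Machine 1: 2 + 4 = 6
  Machine 2: 4 + 2 = 6
  Machine 3: 9 + 7 = 16
Max machine load = 16
Job totals:
  Job 1: 15
  Job 2: 13
Max job total = 15
Lower bound = max(16, 15) = 16

16


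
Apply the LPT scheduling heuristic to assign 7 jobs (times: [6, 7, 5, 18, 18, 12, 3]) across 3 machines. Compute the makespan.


Sort jobs in decreasing order (LPT): [18, 18, 12, 7, 6, 5, 3]
Assign each job to the least loaded machine:
  Machine 1: jobs [18, 6], load = 24
  Machine 2: jobs [18, 5], load = 23
  Machine 3: jobs [12, 7, 3], load = 22
Makespan = max load = 24

24


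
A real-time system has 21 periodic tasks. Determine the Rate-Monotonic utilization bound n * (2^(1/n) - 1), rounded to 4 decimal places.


Compute 2^(1/21) = 1.0335577830
Subtract 1: 1.0335577830 - 1 = 0.0335577830
Multiply by n: 21 * 0.0335577830 = 0.7047134430
Round to 4 dp: 0.7047

0.7047


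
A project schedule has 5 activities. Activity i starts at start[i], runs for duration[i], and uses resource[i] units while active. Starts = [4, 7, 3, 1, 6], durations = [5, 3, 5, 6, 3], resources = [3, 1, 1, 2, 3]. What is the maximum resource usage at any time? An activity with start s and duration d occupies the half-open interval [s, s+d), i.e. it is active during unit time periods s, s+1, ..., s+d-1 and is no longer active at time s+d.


Each activity i is active on [start_i, start_i + duration_i).
Compute total resource usage per time slot:
  t=0: active resources = [], total = 0
  t=1: active resources = [2], total = 2
  t=2: active resources = [2], total = 2
  t=3: active resources = [1, 2], total = 3
  t=4: active resources = [3, 1, 2], total = 6
  t=5: active resources = [3, 1, 2], total = 6
  t=6: active resources = [3, 1, 2, 3], total = 9
  t=7: active resources = [3, 1, 1, 3], total = 8
  t=8: active resources = [3, 1, 3], total = 7
  t=9: active resources = [1], total = 1
Peak resource demand = 9

9


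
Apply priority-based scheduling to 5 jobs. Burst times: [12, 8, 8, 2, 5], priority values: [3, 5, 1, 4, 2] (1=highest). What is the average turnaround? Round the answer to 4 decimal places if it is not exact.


Sort by priority (ascending = highest first):
Order: [(1, 8), (2, 5), (3, 12), (4, 2), (5, 8)]
Completion times:
  Priority 1, burst=8, C=8
  Priority 2, burst=5, C=13
  Priority 3, burst=12, C=25
  Priority 4, burst=2, C=27
  Priority 5, burst=8, C=35
Average turnaround = 108/5 = 21.6

21.6


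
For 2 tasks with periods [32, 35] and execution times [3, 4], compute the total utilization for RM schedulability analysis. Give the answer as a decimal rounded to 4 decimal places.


Compute individual utilizations (exact fractions):
  Task 1: C/T = 3/32 (approx. 0.0938)
  Task 2: C/T = 4/35 (approx. 0.1143)
Total utilization U = 3/32 + 4/35 = 233/1120
Rounded to 4 decimal places: U = 0.2080
RM (Liu & Layland) bound for 2 tasks = 0.828427; compare with U = 233/1120 (approx. 0.208036)
U <= bound, so schedulable by RM sufficient condition.

0.2080


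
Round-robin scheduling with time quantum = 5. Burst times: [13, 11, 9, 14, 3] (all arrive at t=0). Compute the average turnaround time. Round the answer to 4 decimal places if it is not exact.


Time quantum = 5
Execution trace:
  J1 runs 5 units, time = 5
  J2 runs 5 units, time = 10
  J3 runs 5 units, time = 15
  J4 runs 5 units, time = 20
  J5 runs 3 units, time = 23
  J1 runs 5 units, time = 28
  J2 runs 5 units, time = 33
  J3 runs 4 units, time = 37
  J4 runs 5 units, time = 42
  J1 runs 3 units, time = 45
  J2 runs 1 units, time = 46
  J4 runs 4 units, time = 50
Finish times: [45, 46, 37, 50, 23]
Average turnaround = 201/5 = 40.2

40.2


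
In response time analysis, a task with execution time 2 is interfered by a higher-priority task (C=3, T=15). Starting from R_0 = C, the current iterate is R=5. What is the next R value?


R_next = C + ceil(R_prev / T_hp) * C_hp
ceil(5 / 15) = ceil(0.3333) = 1
Interference = 1 * 3 = 3
R_next = 2 + 3 = 5
R_next = R_prev, so the iteration has converged (response time = 5).

5


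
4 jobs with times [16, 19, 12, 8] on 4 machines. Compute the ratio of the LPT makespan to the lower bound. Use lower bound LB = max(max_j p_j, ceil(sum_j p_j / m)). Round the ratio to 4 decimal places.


LPT order: [19, 16, 12, 8]
Machine loads after assignment: [19, 16, 12, 8]
LPT makespan = 19
Lower bound = max(max_job, ceil(total/4)) = max(19, 14) = 19
Ratio = 19 / 19 = 1.0

1.0


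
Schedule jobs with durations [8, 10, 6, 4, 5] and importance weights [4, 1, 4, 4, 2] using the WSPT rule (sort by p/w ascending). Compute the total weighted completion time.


Compute p/w ratios and sort ascending (WSPT): [(4, 4), (6, 4), (8, 4), (5, 2), (10, 1)]
Compute weighted completion times:
  Job (p=4,w=4): C=4, w*C=4*4=16
  Job (p=6,w=4): C=10, w*C=4*10=40
  Job (p=8,w=4): C=18, w*C=4*18=72
  Job (p=5,w=2): C=23, w*C=2*23=46
  Job (p=10,w=1): C=33, w*C=1*33=33
Total weighted completion time = 207

207


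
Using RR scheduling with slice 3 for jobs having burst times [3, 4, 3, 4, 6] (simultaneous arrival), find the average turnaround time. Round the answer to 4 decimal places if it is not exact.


Time quantum = 3
Execution trace:
  J1 runs 3 units, time = 3
  J2 runs 3 units, time = 6
  J3 runs 3 units, time = 9
  J4 runs 3 units, time = 12
  J5 runs 3 units, time = 15
  J2 runs 1 units, time = 16
  J4 runs 1 units, time = 17
  J5 runs 3 units, time = 20
Finish times: [3, 16, 9, 17, 20]
Average turnaround = 65/5 = 13.0

13.0


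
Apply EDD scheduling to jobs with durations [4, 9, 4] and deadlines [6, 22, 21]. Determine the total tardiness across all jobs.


Sort by due date (EDD order): [(4, 6), (4, 21), (9, 22)]
Compute completion times and tardiness:
  Job 1: p=4, d=6, C=4, tardiness=max(0,4-6)=0
  Job 2: p=4, d=21, C=8, tardiness=max(0,8-21)=0
  Job 3: p=9, d=22, C=17, tardiness=max(0,17-22)=0
Total tardiness = 0

0
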